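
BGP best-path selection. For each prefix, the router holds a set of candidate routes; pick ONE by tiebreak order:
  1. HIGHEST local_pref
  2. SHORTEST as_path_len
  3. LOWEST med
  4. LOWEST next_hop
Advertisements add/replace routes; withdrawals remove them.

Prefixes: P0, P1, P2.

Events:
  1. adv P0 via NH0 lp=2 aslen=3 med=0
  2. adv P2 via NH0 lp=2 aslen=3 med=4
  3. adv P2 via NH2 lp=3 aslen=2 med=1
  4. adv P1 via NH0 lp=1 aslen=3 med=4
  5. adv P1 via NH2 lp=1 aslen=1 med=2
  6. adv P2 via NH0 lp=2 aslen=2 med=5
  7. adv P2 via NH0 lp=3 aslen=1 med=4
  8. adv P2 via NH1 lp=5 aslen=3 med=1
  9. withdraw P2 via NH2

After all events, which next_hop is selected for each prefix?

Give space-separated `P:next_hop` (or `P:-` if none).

Answer: P0:NH0 P1:NH2 P2:NH1

Derivation:
Op 1: best P0=NH0 P1=- P2=-
Op 2: best P0=NH0 P1=- P2=NH0
Op 3: best P0=NH0 P1=- P2=NH2
Op 4: best P0=NH0 P1=NH0 P2=NH2
Op 5: best P0=NH0 P1=NH2 P2=NH2
Op 6: best P0=NH0 P1=NH2 P2=NH2
Op 7: best P0=NH0 P1=NH2 P2=NH0
Op 8: best P0=NH0 P1=NH2 P2=NH1
Op 9: best P0=NH0 P1=NH2 P2=NH1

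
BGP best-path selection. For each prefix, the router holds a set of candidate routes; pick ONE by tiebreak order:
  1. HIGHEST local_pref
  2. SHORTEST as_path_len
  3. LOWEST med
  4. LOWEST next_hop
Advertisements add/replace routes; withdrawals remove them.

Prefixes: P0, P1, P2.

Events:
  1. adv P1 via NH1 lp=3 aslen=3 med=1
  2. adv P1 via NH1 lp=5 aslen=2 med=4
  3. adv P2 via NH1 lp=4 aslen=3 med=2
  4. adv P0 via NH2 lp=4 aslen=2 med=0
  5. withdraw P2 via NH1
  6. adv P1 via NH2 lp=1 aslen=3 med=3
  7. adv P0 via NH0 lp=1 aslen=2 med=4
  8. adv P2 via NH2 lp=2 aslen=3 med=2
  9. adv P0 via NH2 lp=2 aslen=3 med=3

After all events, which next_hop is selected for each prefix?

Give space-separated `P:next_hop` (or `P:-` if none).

Op 1: best P0=- P1=NH1 P2=-
Op 2: best P0=- P1=NH1 P2=-
Op 3: best P0=- P1=NH1 P2=NH1
Op 4: best P0=NH2 P1=NH1 P2=NH1
Op 5: best P0=NH2 P1=NH1 P2=-
Op 6: best P0=NH2 P1=NH1 P2=-
Op 7: best P0=NH2 P1=NH1 P2=-
Op 8: best P0=NH2 P1=NH1 P2=NH2
Op 9: best P0=NH2 P1=NH1 P2=NH2

Answer: P0:NH2 P1:NH1 P2:NH2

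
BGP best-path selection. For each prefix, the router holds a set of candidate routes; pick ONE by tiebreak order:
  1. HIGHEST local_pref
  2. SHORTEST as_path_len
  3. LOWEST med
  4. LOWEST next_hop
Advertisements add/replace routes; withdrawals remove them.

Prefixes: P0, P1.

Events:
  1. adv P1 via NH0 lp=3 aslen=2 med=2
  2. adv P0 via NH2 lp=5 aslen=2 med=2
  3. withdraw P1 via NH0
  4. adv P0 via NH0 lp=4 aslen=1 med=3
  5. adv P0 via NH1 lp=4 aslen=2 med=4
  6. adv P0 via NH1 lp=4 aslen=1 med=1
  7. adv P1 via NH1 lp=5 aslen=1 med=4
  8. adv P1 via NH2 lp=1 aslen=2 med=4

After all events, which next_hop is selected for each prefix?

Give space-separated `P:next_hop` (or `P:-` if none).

Answer: P0:NH2 P1:NH1

Derivation:
Op 1: best P0=- P1=NH0
Op 2: best P0=NH2 P1=NH0
Op 3: best P0=NH2 P1=-
Op 4: best P0=NH2 P1=-
Op 5: best P0=NH2 P1=-
Op 6: best P0=NH2 P1=-
Op 7: best P0=NH2 P1=NH1
Op 8: best P0=NH2 P1=NH1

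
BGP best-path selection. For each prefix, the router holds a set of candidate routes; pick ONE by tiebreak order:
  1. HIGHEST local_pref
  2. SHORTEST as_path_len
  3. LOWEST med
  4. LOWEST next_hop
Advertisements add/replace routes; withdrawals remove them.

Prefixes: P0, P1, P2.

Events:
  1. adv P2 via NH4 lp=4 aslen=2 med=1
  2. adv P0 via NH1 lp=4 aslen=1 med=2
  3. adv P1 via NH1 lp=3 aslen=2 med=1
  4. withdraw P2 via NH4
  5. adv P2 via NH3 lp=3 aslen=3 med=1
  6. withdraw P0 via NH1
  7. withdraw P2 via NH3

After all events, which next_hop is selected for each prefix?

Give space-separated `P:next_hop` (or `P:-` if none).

Op 1: best P0=- P1=- P2=NH4
Op 2: best P0=NH1 P1=- P2=NH4
Op 3: best P0=NH1 P1=NH1 P2=NH4
Op 4: best P0=NH1 P1=NH1 P2=-
Op 5: best P0=NH1 P1=NH1 P2=NH3
Op 6: best P0=- P1=NH1 P2=NH3
Op 7: best P0=- P1=NH1 P2=-

Answer: P0:- P1:NH1 P2:-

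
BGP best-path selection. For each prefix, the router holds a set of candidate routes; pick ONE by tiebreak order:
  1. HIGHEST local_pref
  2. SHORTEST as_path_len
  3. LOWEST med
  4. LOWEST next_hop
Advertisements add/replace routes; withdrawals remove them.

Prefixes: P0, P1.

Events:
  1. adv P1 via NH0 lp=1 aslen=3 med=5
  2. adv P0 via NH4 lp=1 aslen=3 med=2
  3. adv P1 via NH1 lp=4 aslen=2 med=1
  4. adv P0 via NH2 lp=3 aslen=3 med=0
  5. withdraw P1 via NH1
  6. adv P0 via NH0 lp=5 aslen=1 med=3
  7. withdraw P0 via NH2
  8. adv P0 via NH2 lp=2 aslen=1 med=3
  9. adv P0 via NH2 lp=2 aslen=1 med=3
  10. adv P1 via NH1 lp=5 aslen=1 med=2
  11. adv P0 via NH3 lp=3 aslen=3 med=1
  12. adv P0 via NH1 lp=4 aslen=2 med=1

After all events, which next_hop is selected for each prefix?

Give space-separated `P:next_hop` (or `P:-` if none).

Answer: P0:NH0 P1:NH1

Derivation:
Op 1: best P0=- P1=NH0
Op 2: best P0=NH4 P1=NH0
Op 3: best P0=NH4 P1=NH1
Op 4: best P0=NH2 P1=NH1
Op 5: best P0=NH2 P1=NH0
Op 6: best P0=NH0 P1=NH0
Op 7: best P0=NH0 P1=NH0
Op 8: best P0=NH0 P1=NH0
Op 9: best P0=NH0 P1=NH0
Op 10: best P0=NH0 P1=NH1
Op 11: best P0=NH0 P1=NH1
Op 12: best P0=NH0 P1=NH1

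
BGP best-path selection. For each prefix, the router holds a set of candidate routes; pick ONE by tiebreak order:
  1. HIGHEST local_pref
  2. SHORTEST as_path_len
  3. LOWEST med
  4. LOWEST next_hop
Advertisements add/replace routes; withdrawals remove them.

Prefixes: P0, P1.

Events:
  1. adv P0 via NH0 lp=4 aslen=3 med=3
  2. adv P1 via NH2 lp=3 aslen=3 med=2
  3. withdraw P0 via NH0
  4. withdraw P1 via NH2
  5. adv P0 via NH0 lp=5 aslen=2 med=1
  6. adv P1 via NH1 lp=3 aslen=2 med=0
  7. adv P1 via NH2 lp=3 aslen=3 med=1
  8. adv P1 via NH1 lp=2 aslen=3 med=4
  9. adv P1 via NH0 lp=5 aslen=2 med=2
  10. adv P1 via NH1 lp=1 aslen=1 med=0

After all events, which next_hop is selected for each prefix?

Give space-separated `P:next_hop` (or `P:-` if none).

Op 1: best P0=NH0 P1=-
Op 2: best P0=NH0 P1=NH2
Op 3: best P0=- P1=NH2
Op 4: best P0=- P1=-
Op 5: best P0=NH0 P1=-
Op 6: best P0=NH0 P1=NH1
Op 7: best P0=NH0 P1=NH1
Op 8: best P0=NH0 P1=NH2
Op 9: best P0=NH0 P1=NH0
Op 10: best P0=NH0 P1=NH0

Answer: P0:NH0 P1:NH0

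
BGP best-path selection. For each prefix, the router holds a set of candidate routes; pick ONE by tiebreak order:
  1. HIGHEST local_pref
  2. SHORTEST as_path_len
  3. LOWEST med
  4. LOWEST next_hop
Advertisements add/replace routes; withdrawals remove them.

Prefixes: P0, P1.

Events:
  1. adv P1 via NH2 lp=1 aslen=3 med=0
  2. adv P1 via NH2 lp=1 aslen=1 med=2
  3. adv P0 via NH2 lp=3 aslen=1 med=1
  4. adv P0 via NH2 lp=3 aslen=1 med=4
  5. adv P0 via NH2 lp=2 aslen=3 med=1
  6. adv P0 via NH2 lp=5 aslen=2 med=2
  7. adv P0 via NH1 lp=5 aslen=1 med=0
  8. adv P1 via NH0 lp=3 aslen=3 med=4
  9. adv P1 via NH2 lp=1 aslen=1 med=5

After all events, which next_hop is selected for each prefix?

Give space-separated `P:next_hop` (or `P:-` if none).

Answer: P0:NH1 P1:NH0

Derivation:
Op 1: best P0=- P1=NH2
Op 2: best P0=- P1=NH2
Op 3: best P0=NH2 P1=NH2
Op 4: best P0=NH2 P1=NH2
Op 5: best P0=NH2 P1=NH2
Op 6: best P0=NH2 P1=NH2
Op 7: best P0=NH1 P1=NH2
Op 8: best P0=NH1 P1=NH0
Op 9: best P0=NH1 P1=NH0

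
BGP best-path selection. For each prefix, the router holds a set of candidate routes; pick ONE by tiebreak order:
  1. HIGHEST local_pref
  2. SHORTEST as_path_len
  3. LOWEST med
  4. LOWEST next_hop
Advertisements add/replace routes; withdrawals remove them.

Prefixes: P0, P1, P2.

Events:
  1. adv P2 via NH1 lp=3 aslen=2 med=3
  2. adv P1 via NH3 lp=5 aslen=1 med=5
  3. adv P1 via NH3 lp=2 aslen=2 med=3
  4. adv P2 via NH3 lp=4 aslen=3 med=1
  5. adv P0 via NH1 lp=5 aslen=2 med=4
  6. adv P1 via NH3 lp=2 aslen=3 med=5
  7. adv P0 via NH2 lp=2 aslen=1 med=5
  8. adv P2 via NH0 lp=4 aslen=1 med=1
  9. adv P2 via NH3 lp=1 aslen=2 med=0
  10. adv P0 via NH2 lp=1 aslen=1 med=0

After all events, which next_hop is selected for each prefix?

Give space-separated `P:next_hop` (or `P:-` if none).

Answer: P0:NH1 P1:NH3 P2:NH0

Derivation:
Op 1: best P0=- P1=- P2=NH1
Op 2: best P0=- P1=NH3 P2=NH1
Op 3: best P0=- P1=NH3 P2=NH1
Op 4: best P0=- P1=NH3 P2=NH3
Op 5: best P0=NH1 P1=NH3 P2=NH3
Op 6: best P0=NH1 P1=NH3 P2=NH3
Op 7: best P0=NH1 P1=NH3 P2=NH3
Op 8: best P0=NH1 P1=NH3 P2=NH0
Op 9: best P0=NH1 P1=NH3 P2=NH0
Op 10: best P0=NH1 P1=NH3 P2=NH0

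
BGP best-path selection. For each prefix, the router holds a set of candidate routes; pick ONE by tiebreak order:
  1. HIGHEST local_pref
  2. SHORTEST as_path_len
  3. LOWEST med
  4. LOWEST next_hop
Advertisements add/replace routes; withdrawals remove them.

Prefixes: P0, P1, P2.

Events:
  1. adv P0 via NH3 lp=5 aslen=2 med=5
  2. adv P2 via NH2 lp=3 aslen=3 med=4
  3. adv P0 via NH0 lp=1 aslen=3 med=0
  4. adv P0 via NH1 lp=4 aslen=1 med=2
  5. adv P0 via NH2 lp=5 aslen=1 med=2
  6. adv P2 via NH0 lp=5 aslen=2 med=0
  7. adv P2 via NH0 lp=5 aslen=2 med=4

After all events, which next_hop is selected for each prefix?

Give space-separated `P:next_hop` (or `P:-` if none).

Answer: P0:NH2 P1:- P2:NH0

Derivation:
Op 1: best P0=NH3 P1=- P2=-
Op 2: best P0=NH3 P1=- P2=NH2
Op 3: best P0=NH3 P1=- P2=NH2
Op 4: best P0=NH3 P1=- P2=NH2
Op 5: best P0=NH2 P1=- P2=NH2
Op 6: best P0=NH2 P1=- P2=NH0
Op 7: best P0=NH2 P1=- P2=NH0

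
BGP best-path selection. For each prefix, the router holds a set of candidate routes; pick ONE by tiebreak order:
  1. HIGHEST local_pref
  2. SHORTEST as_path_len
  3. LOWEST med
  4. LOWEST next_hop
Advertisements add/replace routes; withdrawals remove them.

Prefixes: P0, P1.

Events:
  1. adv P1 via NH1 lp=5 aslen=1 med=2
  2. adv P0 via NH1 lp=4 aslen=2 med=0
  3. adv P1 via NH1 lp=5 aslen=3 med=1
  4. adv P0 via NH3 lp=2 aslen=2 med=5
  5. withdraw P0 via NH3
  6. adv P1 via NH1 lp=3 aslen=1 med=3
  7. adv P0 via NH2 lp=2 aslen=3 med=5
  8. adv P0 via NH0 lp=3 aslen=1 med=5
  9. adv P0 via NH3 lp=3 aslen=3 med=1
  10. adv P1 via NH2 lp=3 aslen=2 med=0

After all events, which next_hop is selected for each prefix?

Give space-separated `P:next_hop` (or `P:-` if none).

Op 1: best P0=- P1=NH1
Op 2: best P0=NH1 P1=NH1
Op 3: best P0=NH1 P1=NH1
Op 4: best P0=NH1 P1=NH1
Op 5: best P0=NH1 P1=NH1
Op 6: best P0=NH1 P1=NH1
Op 7: best P0=NH1 P1=NH1
Op 8: best P0=NH1 P1=NH1
Op 9: best P0=NH1 P1=NH1
Op 10: best P0=NH1 P1=NH1

Answer: P0:NH1 P1:NH1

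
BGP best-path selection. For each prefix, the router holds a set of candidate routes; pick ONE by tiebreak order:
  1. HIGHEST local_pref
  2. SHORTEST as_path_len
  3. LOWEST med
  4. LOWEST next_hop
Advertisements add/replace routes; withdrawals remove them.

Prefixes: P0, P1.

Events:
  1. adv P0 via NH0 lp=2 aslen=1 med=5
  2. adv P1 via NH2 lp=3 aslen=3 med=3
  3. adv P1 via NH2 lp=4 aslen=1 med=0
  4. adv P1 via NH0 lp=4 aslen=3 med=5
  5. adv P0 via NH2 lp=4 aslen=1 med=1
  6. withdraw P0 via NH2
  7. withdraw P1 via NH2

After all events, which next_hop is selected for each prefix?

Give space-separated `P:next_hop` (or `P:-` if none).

Answer: P0:NH0 P1:NH0

Derivation:
Op 1: best P0=NH0 P1=-
Op 2: best P0=NH0 P1=NH2
Op 3: best P0=NH0 P1=NH2
Op 4: best P0=NH0 P1=NH2
Op 5: best P0=NH2 P1=NH2
Op 6: best P0=NH0 P1=NH2
Op 7: best P0=NH0 P1=NH0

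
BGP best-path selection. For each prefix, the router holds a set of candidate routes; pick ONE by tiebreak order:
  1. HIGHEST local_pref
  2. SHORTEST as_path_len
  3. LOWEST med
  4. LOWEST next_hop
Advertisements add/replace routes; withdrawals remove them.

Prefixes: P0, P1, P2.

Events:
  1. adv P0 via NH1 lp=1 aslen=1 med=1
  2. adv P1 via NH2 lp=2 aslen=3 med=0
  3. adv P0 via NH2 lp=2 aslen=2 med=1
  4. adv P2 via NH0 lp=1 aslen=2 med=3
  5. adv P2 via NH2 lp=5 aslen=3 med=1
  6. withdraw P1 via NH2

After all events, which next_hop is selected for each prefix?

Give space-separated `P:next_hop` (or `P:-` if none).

Answer: P0:NH2 P1:- P2:NH2

Derivation:
Op 1: best P0=NH1 P1=- P2=-
Op 2: best P0=NH1 P1=NH2 P2=-
Op 3: best P0=NH2 P1=NH2 P2=-
Op 4: best P0=NH2 P1=NH2 P2=NH0
Op 5: best P0=NH2 P1=NH2 P2=NH2
Op 6: best P0=NH2 P1=- P2=NH2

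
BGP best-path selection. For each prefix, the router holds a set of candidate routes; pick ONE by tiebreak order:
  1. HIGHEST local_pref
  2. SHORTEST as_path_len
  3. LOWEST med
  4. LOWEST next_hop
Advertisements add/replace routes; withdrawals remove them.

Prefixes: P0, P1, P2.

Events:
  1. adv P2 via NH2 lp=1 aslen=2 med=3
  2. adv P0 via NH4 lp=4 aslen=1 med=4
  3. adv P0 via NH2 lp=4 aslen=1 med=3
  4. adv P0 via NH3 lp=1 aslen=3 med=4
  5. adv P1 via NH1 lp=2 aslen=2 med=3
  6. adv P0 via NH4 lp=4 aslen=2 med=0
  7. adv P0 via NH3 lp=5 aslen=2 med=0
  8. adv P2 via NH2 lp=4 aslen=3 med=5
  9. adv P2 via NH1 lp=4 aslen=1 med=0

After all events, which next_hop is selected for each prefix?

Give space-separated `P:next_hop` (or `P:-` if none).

Answer: P0:NH3 P1:NH1 P2:NH1

Derivation:
Op 1: best P0=- P1=- P2=NH2
Op 2: best P0=NH4 P1=- P2=NH2
Op 3: best P0=NH2 P1=- P2=NH2
Op 4: best P0=NH2 P1=- P2=NH2
Op 5: best P0=NH2 P1=NH1 P2=NH2
Op 6: best P0=NH2 P1=NH1 P2=NH2
Op 7: best P0=NH3 P1=NH1 P2=NH2
Op 8: best P0=NH3 P1=NH1 P2=NH2
Op 9: best P0=NH3 P1=NH1 P2=NH1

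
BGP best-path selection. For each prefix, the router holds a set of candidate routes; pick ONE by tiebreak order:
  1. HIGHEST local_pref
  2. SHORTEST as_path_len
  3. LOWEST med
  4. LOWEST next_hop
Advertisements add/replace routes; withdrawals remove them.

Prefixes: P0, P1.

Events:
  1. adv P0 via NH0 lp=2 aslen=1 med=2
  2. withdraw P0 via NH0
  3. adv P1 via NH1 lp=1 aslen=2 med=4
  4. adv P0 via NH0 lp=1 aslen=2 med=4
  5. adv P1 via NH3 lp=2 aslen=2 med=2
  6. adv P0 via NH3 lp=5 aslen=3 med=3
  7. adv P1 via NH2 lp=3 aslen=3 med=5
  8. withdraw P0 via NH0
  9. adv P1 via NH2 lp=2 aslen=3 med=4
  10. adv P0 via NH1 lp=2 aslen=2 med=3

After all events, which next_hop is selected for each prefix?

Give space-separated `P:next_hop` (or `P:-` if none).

Op 1: best P0=NH0 P1=-
Op 2: best P0=- P1=-
Op 3: best P0=- P1=NH1
Op 4: best P0=NH0 P1=NH1
Op 5: best P0=NH0 P1=NH3
Op 6: best P0=NH3 P1=NH3
Op 7: best P0=NH3 P1=NH2
Op 8: best P0=NH3 P1=NH2
Op 9: best P0=NH3 P1=NH3
Op 10: best P0=NH3 P1=NH3

Answer: P0:NH3 P1:NH3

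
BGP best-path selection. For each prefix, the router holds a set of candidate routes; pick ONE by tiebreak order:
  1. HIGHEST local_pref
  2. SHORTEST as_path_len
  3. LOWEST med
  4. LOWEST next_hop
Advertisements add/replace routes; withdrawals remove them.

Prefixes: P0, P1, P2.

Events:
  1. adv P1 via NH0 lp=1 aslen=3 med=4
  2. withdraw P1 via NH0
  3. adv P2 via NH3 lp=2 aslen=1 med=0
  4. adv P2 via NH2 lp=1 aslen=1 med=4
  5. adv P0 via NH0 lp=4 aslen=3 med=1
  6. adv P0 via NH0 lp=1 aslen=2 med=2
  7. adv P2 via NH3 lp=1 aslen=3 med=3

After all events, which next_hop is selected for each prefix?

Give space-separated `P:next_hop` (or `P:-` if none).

Op 1: best P0=- P1=NH0 P2=-
Op 2: best P0=- P1=- P2=-
Op 3: best P0=- P1=- P2=NH3
Op 4: best P0=- P1=- P2=NH3
Op 5: best P0=NH0 P1=- P2=NH3
Op 6: best P0=NH0 P1=- P2=NH3
Op 7: best P0=NH0 P1=- P2=NH2

Answer: P0:NH0 P1:- P2:NH2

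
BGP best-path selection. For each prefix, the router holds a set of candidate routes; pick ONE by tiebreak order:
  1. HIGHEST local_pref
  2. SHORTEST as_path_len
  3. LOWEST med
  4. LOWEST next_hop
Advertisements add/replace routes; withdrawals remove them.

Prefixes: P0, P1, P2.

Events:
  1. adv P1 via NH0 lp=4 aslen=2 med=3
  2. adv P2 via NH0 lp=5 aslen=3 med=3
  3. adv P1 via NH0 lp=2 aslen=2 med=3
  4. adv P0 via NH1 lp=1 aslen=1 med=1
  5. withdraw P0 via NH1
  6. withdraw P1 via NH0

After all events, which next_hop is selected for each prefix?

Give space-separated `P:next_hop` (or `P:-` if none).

Op 1: best P0=- P1=NH0 P2=-
Op 2: best P0=- P1=NH0 P2=NH0
Op 3: best P0=- P1=NH0 P2=NH0
Op 4: best P0=NH1 P1=NH0 P2=NH0
Op 5: best P0=- P1=NH0 P2=NH0
Op 6: best P0=- P1=- P2=NH0

Answer: P0:- P1:- P2:NH0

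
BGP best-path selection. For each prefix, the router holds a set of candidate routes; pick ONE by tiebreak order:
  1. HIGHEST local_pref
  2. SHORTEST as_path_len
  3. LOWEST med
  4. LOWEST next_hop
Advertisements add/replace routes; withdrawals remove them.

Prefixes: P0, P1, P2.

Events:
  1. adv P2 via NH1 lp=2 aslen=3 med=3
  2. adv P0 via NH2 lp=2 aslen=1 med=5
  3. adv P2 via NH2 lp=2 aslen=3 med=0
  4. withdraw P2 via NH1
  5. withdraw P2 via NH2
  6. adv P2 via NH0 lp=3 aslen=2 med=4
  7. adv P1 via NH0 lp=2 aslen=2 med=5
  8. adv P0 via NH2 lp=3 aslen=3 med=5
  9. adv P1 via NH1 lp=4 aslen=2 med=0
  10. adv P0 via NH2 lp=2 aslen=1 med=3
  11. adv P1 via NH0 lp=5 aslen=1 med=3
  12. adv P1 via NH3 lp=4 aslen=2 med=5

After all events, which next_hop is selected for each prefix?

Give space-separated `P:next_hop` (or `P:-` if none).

Op 1: best P0=- P1=- P2=NH1
Op 2: best P0=NH2 P1=- P2=NH1
Op 3: best P0=NH2 P1=- P2=NH2
Op 4: best P0=NH2 P1=- P2=NH2
Op 5: best P0=NH2 P1=- P2=-
Op 6: best P0=NH2 P1=- P2=NH0
Op 7: best P0=NH2 P1=NH0 P2=NH0
Op 8: best P0=NH2 P1=NH0 P2=NH0
Op 9: best P0=NH2 P1=NH1 P2=NH0
Op 10: best P0=NH2 P1=NH1 P2=NH0
Op 11: best P0=NH2 P1=NH0 P2=NH0
Op 12: best P0=NH2 P1=NH0 P2=NH0

Answer: P0:NH2 P1:NH0 P2:NH0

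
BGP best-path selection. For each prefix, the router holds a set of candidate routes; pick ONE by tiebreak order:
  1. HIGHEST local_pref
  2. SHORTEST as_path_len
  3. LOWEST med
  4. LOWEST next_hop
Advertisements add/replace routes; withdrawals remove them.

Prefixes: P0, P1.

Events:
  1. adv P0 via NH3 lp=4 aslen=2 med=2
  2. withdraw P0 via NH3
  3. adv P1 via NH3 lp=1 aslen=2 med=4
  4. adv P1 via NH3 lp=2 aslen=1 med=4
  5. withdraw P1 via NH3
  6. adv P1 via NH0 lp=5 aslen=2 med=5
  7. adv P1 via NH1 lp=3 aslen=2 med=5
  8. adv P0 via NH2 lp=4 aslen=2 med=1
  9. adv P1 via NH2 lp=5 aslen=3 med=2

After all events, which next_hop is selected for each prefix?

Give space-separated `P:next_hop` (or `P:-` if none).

Answer: P0:NH2 P1:NH0

Derivation:
Op 1: best P0=NH3 P1=-
Op 2: best P0=- P1=-
Op 3: best P0=- P1=NH3
Op 4: best P0=- P1=NH3
Op 5: best P0=- P1=-
Op 6: best P0=- P1=NH0
Op 7: best P0=- P1=NH0
Op 8: best P0=NH2 P1=NH0
Op 9: best P0=NH2 P1=NH0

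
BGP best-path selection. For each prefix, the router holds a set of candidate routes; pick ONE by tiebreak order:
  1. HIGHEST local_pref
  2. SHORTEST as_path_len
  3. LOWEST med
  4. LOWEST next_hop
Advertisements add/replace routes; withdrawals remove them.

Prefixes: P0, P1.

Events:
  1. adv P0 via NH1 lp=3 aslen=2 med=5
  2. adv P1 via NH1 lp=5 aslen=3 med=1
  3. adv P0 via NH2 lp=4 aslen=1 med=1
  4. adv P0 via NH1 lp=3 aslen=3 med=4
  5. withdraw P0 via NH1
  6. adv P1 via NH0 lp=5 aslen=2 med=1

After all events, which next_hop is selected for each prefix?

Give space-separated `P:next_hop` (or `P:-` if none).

Op 1: best P0=NH1 P1=-
Op 2: best P0=NH1 P1=NH1
Op 3: best P0=NH2 P1=NH1
Op 4: best P0=NH2 P1=NH1
Op 5: best P0=NH2 P1=NH1
Op 6: best P0=NH2 P1=NH0

Answer: P0:NH2 P1:NH0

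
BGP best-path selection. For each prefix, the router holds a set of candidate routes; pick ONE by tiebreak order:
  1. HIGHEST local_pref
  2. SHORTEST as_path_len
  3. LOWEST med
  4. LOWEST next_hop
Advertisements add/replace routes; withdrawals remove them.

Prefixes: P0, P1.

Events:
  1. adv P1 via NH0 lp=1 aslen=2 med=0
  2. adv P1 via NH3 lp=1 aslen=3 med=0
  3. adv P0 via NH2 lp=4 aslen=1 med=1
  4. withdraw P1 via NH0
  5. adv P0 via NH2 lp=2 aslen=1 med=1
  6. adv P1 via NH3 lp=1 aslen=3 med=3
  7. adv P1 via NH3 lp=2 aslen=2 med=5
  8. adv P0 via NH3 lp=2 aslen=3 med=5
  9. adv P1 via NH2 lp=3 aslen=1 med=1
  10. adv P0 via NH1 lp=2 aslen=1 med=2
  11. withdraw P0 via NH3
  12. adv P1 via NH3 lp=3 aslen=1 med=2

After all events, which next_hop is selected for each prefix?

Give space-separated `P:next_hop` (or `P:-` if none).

Answer: P0:NH2 P1:NH2

Derivation:
Op 1: best P0=- P1=NH0
Op 2: best P0=- P1=NH0
Op 3: best P0=NH2 P1=NH0
Op 4: best P0=NH2 P1=NH3
Op 5: best P0=NH2 P1=NH3
Op 6: best P0=NH2 P1=NH3
Op 7: best P0=NH2 P1=NH3
Op 8: best P0=NH2 P1=NH3
Op 9: best P0=NH2 P1=NH2
Op 10: best P0=NH2 P1=NH2
Op 11: best P0=NH2 P1=NH2
Op 12: best P0=NH2 P1=NH2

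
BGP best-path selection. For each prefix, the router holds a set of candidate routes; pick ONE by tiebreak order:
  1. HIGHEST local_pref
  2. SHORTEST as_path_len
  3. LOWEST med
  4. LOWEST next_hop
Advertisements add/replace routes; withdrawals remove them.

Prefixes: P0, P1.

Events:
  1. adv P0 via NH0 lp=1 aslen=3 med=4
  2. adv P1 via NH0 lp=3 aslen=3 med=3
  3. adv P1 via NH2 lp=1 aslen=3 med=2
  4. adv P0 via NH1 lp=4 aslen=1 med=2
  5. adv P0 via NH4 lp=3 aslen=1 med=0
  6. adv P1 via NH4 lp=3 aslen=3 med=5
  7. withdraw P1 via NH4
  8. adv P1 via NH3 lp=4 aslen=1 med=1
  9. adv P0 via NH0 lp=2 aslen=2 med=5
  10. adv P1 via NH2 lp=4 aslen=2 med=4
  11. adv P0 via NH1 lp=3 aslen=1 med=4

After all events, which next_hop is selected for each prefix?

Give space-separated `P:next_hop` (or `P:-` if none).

Op 1: best P0=NH0 P1=-
Op 2: best P0=NH0 P1=NH0
Op 3: best P0=NH0 P1=NH0
Op 4: best P0=NH1 P1=NH0
Op 5: best P0=NH1 P1=NH0
Op 6: best P0=NH1 P1=NH0
Op 7: best P0=NH1 P1=NH0
Op 8: best P0=NH1 P1=NH3
Op 9: best P0=NH1 P1=NH3
Op 10: best P0=NH1 P1=NH3
Op 11: best P0=NH4 P1=NH3

Answer: P0:NH4 P1:NH3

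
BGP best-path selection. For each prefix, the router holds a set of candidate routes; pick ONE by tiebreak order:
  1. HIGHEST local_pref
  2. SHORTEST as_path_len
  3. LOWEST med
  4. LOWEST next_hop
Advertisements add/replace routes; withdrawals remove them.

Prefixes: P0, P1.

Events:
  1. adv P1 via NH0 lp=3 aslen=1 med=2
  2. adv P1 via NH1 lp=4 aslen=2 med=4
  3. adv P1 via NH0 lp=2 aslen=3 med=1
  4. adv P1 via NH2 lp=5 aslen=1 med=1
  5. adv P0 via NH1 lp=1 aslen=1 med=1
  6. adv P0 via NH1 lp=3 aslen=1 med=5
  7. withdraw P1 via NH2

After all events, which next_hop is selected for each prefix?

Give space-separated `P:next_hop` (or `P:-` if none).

Answer: P0:NH1 P1:NH1

Derivation:
Op 1: best P0=- P1=NH0
Op 2: best P0=- P1=NH1
Op 3: best P0=- P1=NH1
Op 4: best P0=- P1=NH2
Op 5: best P0=NH1 P1=NH2
Op 6: best P0=NH1 P1=NH2
Op 7: best P0=NH1 P1=NH1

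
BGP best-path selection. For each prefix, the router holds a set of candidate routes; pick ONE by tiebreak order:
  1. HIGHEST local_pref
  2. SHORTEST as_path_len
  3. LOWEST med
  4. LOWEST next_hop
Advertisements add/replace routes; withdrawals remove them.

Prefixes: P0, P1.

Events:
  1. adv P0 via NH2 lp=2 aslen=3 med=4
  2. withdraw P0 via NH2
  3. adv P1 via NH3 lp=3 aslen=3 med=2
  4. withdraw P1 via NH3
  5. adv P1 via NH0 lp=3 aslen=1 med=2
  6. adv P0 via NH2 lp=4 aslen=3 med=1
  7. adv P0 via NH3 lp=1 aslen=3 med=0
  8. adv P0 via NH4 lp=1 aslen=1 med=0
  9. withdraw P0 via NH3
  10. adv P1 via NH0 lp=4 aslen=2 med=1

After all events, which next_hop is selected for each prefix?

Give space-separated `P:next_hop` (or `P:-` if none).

Answer: P0:NH2 P1:NH0

Derivation:
Op 1: best P0=NH2 P1=-
Op 2: best P0=- P1=-
Op 3: best P0=- P1=NH3
Op 4: best P0=- P1=-
Op 5: best P0=- P1=NH0
Op 6: best P0=NH2 P1=NH0
Op 7: best P0=NH2 P1=NH0
Op 8: best P0=NH2 P1=NH0
Op 9: best P0=NH2 P1=NH0
Op 10: best P0=NH2 P1=NH0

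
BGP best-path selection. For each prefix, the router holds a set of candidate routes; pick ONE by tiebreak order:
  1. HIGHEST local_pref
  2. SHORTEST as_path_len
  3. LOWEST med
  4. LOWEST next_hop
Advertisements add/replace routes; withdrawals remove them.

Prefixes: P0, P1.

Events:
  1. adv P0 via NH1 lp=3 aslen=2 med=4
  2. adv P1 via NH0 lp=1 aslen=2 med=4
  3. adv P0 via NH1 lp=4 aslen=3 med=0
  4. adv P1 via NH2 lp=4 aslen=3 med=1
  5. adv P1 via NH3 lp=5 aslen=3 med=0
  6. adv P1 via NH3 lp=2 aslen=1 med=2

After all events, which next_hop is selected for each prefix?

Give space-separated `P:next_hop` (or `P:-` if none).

Answer: P0:NH1 P1:NH2

Derivation:
Op 1: best P0=NH1 P1=-
Op 2: best P0=NH1 P1=NH0
Op 3: best P0=NH1 P1=NH0
Op 4: best P0=NH1 P1=NH2
Op 5: best P0=NH1 P1=NH3
Op 6: best P0=NH1 P1=NH2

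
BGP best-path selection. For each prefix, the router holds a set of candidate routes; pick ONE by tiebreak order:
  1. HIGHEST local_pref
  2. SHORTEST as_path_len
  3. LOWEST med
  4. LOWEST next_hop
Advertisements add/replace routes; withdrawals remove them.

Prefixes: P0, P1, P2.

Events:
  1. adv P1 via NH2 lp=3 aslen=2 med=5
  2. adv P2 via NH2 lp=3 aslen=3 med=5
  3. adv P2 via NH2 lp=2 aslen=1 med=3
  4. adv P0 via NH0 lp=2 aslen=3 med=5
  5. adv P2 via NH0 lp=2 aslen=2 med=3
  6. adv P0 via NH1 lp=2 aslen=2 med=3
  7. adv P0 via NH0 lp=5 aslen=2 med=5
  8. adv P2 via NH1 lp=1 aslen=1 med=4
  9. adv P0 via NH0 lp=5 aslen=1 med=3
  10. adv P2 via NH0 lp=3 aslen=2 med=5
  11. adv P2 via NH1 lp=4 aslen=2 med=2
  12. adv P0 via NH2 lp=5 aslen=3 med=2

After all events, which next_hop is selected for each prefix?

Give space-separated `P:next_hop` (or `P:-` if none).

Answer: P0:NH0 P1:NH2 P2:NH1

Derivation:
Op 1: best P0=- P1=NH2 P2=-
Op 2: best P0=- P1=NH2 P2=NH2
Op 3: best P0=- P1=NH2 P2=NH2
Op 4: best P0=NH0 P1=NH2 P2=NH2
Op 5: best P0=NH0 P1=NH2 P2=NH2
Op 6: best P0=NH1 P1=NH2 P2=NH2
Op 7: best P0=NH0 P1=NH2 P2=NH2
Op 8: best P0=NH0 P1=NH2 P2=NH2
Op 9: best P0=NH0 P1=NH2 P2=NH2
Op 10: best P0=NH0 P1=NH2 P2=NH0
Op 11: best P0=NH0 P1=NH2 P2=NH1
Op 12: best P0=NH0 P1=NH2 P2=NH1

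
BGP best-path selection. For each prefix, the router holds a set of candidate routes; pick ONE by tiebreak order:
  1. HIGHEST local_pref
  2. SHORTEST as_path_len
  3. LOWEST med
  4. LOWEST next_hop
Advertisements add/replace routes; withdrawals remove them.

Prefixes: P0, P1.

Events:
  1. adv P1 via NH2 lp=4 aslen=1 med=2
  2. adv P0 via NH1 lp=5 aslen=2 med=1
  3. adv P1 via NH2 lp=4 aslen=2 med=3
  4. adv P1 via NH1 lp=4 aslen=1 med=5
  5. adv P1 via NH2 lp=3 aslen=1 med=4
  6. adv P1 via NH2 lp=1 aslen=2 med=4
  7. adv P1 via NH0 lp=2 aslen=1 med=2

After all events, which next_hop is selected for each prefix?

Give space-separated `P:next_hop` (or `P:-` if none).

Answer: P0:NH1 P1:NH1

Derivation:
Op 1: best P0=- P1=NH2
Op 2: best P0=NH1 P1=NH2
Op 3: best P0=NH1 P1=NH2
Op 4: best P0=NH1 P1=NH1
Op 5: best P0=NH1 P1=NH1
Op 6: best P0=NH1 P1=NH1
Op 7: best P0=NH1 P1=NH1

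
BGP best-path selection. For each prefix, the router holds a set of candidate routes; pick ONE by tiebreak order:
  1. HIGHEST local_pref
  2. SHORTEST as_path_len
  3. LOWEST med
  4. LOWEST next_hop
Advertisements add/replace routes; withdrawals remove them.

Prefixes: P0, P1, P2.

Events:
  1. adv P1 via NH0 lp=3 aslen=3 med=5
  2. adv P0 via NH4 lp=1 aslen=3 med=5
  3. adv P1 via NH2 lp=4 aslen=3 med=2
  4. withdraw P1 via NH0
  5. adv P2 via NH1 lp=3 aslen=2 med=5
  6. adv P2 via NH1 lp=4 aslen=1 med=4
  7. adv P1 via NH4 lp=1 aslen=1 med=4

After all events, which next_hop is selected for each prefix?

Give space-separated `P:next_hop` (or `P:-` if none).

Answer: P0:NH4 P1:NH2 P2:NH1

Derivation:
Op 1: best P0=- P1=NH0 P2=-
Op 2: best P0=NH4 P1=NH0 P2=-
Op 3: best P0=NH4 P1=NH2 P2=-
Op 4: best P0=NH4 P1=NH2 P2=-
Op 5: best P0=NH4 P1=NH2 P2=NH1
Op 6: best P0=NH4 P1=NH2 P2=NH1
Op 7: best P0=NH4 P1=NH2 P2=NH1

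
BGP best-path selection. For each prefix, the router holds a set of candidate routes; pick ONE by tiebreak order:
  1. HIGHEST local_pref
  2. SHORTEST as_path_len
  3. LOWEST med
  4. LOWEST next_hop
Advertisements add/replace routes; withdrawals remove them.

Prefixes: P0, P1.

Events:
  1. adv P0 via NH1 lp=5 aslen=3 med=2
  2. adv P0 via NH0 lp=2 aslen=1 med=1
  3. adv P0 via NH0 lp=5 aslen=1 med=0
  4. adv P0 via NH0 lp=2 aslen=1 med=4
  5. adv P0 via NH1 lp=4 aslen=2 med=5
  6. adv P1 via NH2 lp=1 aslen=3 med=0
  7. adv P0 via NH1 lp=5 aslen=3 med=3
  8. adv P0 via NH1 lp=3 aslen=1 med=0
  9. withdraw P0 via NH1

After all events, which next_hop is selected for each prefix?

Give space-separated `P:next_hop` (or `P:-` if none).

Op 1: best P0=NH1 P1=-
Op 2: best P0=NH1 P1=-
Op 3: best P0=NH0 P1=-
Op 4: best P0=NH1 P1=-
Op 5: best P0=NH1 P1=-
Op 6: best P0=NH1 P1=NH2
Op 7: best P0=NH1 P1=NH2
Op 8: best P0=NH1 P1=NH2
Op 9: best P0=NH0 P1=NH2

Answer: P0:NH0 P1:NH2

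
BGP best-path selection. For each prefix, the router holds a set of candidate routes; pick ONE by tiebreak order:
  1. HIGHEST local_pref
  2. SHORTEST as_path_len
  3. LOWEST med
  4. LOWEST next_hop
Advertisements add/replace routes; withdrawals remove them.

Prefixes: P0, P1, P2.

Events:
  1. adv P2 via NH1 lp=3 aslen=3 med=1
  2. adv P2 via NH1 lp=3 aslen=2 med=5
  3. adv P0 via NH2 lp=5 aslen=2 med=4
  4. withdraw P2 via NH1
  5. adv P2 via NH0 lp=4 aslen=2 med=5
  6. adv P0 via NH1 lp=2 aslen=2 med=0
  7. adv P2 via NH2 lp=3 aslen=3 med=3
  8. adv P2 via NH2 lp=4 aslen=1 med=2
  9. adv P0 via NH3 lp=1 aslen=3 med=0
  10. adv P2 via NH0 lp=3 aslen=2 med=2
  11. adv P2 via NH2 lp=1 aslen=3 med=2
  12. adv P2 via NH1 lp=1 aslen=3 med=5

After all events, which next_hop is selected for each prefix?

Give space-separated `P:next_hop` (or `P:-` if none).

Op 1: best P0=- P1=- P2=NH1
Op 2: best P0=- P1=- P2=NH1
Op 3: best P0=NH2 P1=- P2=NH1
Op 4: best P0=NH2 P1=- P2=-
Op 5: best P0=NH2 P1=- P2=NH0
Op 6: best P0=NH2 P1=- P2=NH0
Op 7: best P0=NH2 P1=- P2=NH0
Op 8: best P0=NH2 P1=- P2=NH2
Op 9: best P0=NH2 P1=- P2=NH2
Op 10: best P0=NH2 P1=- P2=NH2
Op 11: best P0=NH2 P1=- P2=NH0
Op 12: best P0=NH2 P1=- P2=NH0

Answer: P0:NH2 P1:- P2:NH0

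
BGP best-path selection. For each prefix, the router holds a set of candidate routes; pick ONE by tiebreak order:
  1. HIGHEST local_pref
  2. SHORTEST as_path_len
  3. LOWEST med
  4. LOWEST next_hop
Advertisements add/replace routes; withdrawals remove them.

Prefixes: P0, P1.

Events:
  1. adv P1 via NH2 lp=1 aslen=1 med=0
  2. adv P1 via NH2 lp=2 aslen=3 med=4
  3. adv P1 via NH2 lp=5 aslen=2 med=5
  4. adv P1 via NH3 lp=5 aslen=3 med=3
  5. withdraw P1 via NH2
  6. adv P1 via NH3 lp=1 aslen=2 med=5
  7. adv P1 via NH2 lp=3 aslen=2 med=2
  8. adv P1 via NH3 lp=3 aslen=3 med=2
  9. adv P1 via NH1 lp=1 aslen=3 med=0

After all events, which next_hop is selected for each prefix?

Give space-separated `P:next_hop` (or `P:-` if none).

Op 1: best P0=- P1=NH2
Op 2: best P0=- P1=NH2
Op 3: best P0=- P1=NH2
Op 4: best P0=- P1=NH2
Op 5: best P0=- P1=NH3
Op 6: best P0=- P1=NH3
Op 7: best P0=- P1=NH2
Op 8: best P0=- P1=NH2
Op 9: best P0=- P1=NH2

Answer: P0:- P1:NH2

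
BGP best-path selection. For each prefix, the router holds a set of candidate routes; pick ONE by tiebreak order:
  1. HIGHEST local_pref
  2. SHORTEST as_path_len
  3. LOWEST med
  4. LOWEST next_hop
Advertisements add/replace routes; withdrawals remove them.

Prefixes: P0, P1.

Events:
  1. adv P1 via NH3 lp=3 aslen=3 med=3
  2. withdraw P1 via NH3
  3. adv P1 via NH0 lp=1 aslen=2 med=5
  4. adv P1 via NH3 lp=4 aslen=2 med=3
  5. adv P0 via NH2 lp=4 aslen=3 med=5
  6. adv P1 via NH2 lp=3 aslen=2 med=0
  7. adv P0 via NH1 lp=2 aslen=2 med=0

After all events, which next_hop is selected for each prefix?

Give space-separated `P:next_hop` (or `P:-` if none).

Op 1: best P0=- P1=NH3
Op 2: best P0=- P1=-
Op 3: best P0=- P1=NH0
Op 4: best P0=- P1=NH3
Op 5: best P0=NH2 P1=NH3
Op 6: best P0=NH2 P1=NH3
Op 7: best P0=NH2 P1=NH3

Answer: P0:NH2 P1:NH3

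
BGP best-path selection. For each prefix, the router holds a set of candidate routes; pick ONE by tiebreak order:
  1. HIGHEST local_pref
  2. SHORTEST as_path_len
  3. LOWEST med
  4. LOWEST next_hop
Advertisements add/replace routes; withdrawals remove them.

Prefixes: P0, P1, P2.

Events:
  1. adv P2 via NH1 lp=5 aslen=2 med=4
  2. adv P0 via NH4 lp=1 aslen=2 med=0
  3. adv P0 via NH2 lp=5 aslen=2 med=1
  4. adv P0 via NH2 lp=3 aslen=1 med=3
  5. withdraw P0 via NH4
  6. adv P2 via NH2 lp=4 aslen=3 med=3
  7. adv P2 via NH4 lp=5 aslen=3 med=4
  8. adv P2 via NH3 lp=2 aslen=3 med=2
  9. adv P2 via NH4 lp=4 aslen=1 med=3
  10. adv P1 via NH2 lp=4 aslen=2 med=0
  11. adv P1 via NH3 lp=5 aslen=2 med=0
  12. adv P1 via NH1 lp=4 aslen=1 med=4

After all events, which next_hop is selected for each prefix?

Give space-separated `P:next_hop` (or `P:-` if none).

Answer: P0:NH2 P1:NH3 P2:NH1

Derivation:
Op 1: best P0=- P1=- P2=NH1
Op 2: best P0=NH4 P1=- P2=NH1
Op 3: best P0=NH2 P1=- P2=NH1
Op 4: best P0=NH2 P1=- P2=NH1
Op 5: best P0=NH2 P1=- P2=NH1
Op 6: best P0=NH2 P1=- P2=NH1
Op 7: best P0=NH2 P1=- P2=NH1
Op 8: best P0=NH2 P1=- P2=NH1
Op 9: best P0=NH2 P1=- P2=NH1
Op 10: best P0=NH2 P1=NH2 P2=NH1
Op 11: best P0=NH2 P1=NH3 P2=NH1
Op 12: best P0=NH2 P1=NH3 P2=NH1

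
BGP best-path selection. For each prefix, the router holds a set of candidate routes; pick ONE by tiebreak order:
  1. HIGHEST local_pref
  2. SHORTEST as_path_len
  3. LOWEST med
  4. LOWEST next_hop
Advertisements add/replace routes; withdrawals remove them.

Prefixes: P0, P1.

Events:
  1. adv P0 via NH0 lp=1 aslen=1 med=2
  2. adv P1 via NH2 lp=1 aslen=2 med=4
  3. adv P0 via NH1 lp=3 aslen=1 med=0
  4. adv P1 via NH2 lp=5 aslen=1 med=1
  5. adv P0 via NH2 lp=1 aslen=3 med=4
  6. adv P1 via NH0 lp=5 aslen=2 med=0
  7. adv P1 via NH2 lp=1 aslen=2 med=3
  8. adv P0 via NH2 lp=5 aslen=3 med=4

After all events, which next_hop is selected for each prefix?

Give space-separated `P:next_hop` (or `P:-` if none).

Answer: P0:NH2 P1:NH0

Derivation:
Op 1: best P0=NH0 P1=-
Op 2: best P0=NH0 P1=NH2
Op 3: best P0=NH1 P1=NH2
Op 4: best P0=NH1 P1=NH2
Op 5: best P0=NH1 P1=NH2
Op 6: best P0=NH1 P1=NH2
Op 7: best P0=NH1 P1=NH0
Op 8: best P0=NH2 P1=NH0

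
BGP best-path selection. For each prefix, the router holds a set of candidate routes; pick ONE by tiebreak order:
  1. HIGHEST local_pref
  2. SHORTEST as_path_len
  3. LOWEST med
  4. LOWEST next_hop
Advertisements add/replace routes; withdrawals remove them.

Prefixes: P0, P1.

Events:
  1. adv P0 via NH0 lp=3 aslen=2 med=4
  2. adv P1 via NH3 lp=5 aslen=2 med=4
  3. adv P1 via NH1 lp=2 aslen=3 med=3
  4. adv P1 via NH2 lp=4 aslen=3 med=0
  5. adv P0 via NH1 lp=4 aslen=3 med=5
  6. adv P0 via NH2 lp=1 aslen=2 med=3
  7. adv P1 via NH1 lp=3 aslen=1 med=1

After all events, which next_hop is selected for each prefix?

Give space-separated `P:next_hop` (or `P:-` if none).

Op 1: best P0=NH0 P1=-
Op 2: best P0=NH0 P1=NH3
Op 3: best P0=NH0 P1=NH3
Op 4: best P0=NH0 P1=NH3
Op 5: best P0=NH1 P1=NH3
Op 6: best P0=NH1 P1=NH3
Op 7: best P0=NH1 P1=NH3

Answer: P0:NH1 P1:NH3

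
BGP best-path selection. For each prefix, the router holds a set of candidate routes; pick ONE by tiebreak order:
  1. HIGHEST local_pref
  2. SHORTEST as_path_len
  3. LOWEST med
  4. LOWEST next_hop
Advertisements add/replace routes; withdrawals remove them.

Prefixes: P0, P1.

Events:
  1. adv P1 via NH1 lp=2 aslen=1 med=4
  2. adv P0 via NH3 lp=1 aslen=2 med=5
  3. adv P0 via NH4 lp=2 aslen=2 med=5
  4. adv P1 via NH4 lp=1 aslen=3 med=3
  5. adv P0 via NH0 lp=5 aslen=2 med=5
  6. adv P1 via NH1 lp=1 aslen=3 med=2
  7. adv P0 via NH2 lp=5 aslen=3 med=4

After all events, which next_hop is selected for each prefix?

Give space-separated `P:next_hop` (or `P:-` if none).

Op 1: best P0=- P1=NH1
Op 2: best P0=NH3 P1=NH1
Op 3: best P0=NH4 P1=NH1
Op 4: best P0=NH4 P1=NH1
Op 5: best P0=NH0 P1=NH1
Op 6: best P0=NH0 P1=NH1
Op 7: best P0=NH0 P1=NH1

Answer: P0:NH0 P1:NH1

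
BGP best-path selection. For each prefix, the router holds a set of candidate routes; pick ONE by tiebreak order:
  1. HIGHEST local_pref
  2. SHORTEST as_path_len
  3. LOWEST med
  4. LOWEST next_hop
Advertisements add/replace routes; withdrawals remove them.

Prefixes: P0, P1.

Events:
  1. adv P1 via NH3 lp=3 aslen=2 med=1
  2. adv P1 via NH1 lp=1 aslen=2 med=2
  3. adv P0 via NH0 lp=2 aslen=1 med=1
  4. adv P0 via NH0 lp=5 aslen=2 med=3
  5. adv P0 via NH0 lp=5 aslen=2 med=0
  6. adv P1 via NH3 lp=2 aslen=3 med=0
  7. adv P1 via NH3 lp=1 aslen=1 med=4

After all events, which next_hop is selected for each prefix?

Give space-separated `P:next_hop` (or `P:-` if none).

Answer: P0:NH0 P1:NH3

Derivation:
Op 1: best P0=- P1=NH3
Op 2: best P0=- P1=NH3
Op 3: best P0=NH0 P1=NH3
Op 4: best P0=NH0 P1=NH3
Op 5: best P0=NH0 P1=NH3
Op 6: best P0=NH0 P1=NH3
Op 7: best P0=NH0 P1=NH3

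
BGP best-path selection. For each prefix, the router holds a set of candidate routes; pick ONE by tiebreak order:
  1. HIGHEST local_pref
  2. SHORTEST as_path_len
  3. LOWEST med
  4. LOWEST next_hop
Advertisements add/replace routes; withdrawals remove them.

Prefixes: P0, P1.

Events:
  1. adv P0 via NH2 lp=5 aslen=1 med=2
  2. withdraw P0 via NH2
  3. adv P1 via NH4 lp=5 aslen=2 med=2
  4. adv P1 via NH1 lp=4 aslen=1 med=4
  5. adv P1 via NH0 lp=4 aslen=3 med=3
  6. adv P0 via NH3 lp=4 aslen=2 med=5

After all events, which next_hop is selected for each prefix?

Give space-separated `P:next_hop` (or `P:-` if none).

Answer: P0:NH3 P1:NH4

Derivation:
Op 1: best P0=NH2 P1=-
Op 2: best P0=- P1=-
Op 3: best P0=- P1=NH4
Op 4: best P0=- P1=NH4
Op 5: best P0=- P1=NH4
Op 6: best P0=NH3 P1=NH4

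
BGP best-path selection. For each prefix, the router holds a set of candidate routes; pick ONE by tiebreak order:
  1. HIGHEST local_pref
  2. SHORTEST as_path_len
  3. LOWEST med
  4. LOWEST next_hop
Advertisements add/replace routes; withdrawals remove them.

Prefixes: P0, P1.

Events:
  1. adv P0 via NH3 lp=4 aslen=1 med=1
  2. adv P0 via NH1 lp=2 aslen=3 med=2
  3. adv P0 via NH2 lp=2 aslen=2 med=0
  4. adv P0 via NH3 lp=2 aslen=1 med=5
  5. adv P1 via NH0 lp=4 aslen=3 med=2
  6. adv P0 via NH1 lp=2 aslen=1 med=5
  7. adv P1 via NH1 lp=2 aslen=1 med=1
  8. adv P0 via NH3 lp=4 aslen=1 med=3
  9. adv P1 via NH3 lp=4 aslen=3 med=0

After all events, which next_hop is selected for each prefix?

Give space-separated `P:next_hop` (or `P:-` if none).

Op 1: best P0=NH3 P1=-
Op 2: best P0=NH3 P1=-
Op 3: best P0=NH3 P1=-
Op 4: best P0=NH3 P1=-
Op 5: best P0=NH3 P1=NH0
Op 6: best P0=NH1 P1=NH0
Op 7: best P0=NH1 P1=NH0
Op 8: best P0=NH3 P1=NH0
Op 9: best P0=NH3 P1=NH3

Answer: P0:NH3 P1:NH3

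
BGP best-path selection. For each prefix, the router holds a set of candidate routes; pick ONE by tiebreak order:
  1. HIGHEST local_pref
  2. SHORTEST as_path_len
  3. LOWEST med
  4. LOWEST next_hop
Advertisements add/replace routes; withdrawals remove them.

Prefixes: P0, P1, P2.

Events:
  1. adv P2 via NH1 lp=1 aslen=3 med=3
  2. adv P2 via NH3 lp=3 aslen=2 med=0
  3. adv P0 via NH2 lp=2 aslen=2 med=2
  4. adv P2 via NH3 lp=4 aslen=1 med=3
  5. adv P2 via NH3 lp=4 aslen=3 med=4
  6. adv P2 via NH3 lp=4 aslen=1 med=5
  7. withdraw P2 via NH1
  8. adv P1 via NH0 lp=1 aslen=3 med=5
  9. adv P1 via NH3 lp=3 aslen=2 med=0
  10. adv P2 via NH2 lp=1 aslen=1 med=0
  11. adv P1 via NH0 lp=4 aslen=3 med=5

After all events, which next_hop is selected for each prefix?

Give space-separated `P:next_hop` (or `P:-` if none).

Answer: P0:NH2 P1:NH0 P2:NH3

Derivation:
Op 1: best P0=- P1=- P2=NH1
Op 2: best P0=- P1=- P2=NH3
Op 3: best P0=NH2 P1=- P2=NH3
Op 4: best P0=NH2 P1=- P2=NH3
Op 5: best P0=NH2 P1=- P2=NH3
Op 6: best P0=NH2 P1=- P2=NH3
Op 7: best P0=NH2 P1=- P2=NH3
Op 8: best P0=NH2 P1=NH0 P2=NH3
Op 9: best P0=NH2 P1=NH3 P2=NH3
Op 10: best P0=NH2 P1=NH3 P2=NH3
Op 11: best P0=NH2 P1=NH0 P2=NH3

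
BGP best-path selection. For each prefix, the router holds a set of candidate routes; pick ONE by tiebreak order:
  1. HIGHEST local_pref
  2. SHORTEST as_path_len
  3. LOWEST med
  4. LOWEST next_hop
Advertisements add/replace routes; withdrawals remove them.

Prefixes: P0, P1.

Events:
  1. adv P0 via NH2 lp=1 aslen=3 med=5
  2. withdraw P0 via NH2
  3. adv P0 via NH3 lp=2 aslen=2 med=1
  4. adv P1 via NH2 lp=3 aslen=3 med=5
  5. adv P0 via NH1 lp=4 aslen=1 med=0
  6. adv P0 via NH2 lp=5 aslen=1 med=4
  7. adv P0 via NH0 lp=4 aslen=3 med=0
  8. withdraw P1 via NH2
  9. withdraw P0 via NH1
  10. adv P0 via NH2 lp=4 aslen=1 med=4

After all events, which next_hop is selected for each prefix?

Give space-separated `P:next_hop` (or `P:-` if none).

Op 1: best P0=NH2 P1=-
Op 2: best P0=- P1=-
Op 3: best P0=NH3 P1=-
Op 4: best P0=NH3 P1=NH2
Op 5: best P0=NH1 P1=NH2
Op 6: best P0=NH2 P1=NH2
Op 7: best P0=NH2 P1=NH2
Op 8: best P0=NH2 P1=-
Op 9: best P0=NH2 P1=-
Op 10: best P0=NH2 P1=-

Answer: P0:NH2 P1:-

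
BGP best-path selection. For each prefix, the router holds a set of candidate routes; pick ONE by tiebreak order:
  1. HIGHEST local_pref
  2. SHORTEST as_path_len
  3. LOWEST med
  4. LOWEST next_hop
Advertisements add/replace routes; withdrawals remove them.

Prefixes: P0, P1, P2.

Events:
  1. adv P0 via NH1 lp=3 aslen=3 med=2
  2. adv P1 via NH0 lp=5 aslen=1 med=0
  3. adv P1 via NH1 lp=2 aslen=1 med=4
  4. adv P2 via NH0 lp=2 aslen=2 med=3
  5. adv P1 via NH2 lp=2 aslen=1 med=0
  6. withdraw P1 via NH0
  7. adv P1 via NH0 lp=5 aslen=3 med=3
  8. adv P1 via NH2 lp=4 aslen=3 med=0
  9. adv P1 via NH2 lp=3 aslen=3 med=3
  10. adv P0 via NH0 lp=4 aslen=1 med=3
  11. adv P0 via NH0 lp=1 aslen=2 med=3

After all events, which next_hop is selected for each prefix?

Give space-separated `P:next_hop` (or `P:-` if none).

Answer: P0:NH1 P1:NH0 P2:NH0

Derivation:
Op 1: best P0=NH1 P1=- P2=-
Op 2: best P0=NH1 P1=NH0 P2=-
Op 3: best P0=NH1 P1=NH0 P2=-
Op 4: best P0=NH1 P1=NH0 P2=NH0
Op 5: best P0=NH1 P1=NH0 P2=NH0
Op 6: best P0=NH1 P1=NH2 P2=NH0
Op 7: best P0=NH1 P1=NH0 P2=NH0
Op 8: best P0=NH1 P1=NH0 P2=NH0
Op 9: best P0=NH1 P1=NH0 P2=NH0
Op 10: best P0=NH0 P1=NH0 P2=NH0
Op 11: best P0=NH1 P1=NH0 P2=NH0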